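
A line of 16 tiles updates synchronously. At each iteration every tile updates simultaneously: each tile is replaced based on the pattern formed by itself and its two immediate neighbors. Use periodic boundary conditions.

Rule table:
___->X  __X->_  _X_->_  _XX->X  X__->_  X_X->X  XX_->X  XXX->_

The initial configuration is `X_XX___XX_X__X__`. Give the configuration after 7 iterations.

_X_XXXXX_X_X___X

_XXX_X_XXX______
_X_XX_XX_X_XXXXX
X_XXXXXXX_XX___X
XXX_____XXXX_X_X
__X_XXX_X__XX_XX
___XX_XX___XXXXX
_X_XXXXX_X_X___X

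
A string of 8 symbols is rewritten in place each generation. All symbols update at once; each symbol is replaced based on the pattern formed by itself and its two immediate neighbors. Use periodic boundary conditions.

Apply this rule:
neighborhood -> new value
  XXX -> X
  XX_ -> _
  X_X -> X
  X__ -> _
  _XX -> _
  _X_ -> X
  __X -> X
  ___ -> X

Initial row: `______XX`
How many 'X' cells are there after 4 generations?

generation 1: _XXXXX__
generation 2: X_XXX__X
generation 3: _X_X__X_
generation 4: XXXX_XX_
count of X: 6

6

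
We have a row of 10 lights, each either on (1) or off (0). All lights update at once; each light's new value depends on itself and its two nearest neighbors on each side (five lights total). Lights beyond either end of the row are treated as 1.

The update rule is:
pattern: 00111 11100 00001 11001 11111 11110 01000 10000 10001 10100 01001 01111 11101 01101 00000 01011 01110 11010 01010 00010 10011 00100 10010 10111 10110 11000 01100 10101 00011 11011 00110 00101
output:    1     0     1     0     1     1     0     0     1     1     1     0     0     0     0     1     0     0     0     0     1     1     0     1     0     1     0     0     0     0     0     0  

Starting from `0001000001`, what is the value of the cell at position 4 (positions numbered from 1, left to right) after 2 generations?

1101000101
1001010011
position 4 holds 1

1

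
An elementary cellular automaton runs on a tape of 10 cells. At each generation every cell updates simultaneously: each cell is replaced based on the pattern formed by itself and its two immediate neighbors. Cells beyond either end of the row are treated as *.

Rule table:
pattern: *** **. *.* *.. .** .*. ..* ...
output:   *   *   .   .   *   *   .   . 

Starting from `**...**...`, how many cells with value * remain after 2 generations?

4

generation 1: **...**...  (fixed point — unchanged through generation 2)
count of *: 4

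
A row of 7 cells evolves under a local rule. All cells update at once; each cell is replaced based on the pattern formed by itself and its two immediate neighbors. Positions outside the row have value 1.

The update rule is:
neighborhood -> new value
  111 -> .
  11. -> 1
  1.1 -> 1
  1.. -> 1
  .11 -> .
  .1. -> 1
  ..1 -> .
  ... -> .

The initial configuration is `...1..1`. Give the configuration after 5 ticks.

11.11..

1..11..
11..11.
.11..11
1.11...
11.11..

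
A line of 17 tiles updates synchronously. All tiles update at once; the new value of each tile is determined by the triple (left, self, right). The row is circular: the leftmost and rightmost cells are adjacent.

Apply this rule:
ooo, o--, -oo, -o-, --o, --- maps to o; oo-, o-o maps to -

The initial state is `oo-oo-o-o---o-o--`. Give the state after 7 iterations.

oo--ooo-oooo--ooo

o--o--o-ooooo-ooo
-oooooo-oooo--ooo
-ooooo--ooo-oooo-
ooooo-oooo--ooo-o
oooo--ooo-oooo--o
ooo-oooo--ooo-ooo
oo--ooo-oooo--ooo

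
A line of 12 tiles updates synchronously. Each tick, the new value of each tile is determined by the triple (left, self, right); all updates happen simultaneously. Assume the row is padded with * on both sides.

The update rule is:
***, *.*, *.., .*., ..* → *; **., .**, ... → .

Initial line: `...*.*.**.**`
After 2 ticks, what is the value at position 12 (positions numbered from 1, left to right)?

tick 1: *.*****..*.*
tick 2: .*.***.****.
position 12 holds .

.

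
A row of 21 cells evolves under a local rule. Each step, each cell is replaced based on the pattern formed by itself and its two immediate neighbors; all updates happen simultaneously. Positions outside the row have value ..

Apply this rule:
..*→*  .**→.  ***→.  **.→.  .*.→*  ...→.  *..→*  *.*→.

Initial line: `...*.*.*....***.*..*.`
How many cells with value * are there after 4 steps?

4

..**.*.**..*....*****
.*...*...****..*.....
***.***.*....****....
........**..*....*...
count of *: 4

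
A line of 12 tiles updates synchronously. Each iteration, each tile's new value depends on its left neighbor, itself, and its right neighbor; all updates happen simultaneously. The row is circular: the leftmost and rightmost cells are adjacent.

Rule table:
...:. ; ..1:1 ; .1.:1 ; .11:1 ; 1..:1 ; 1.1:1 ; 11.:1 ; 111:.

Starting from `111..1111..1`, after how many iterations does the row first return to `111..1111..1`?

..1111..1111
111..1111..1

2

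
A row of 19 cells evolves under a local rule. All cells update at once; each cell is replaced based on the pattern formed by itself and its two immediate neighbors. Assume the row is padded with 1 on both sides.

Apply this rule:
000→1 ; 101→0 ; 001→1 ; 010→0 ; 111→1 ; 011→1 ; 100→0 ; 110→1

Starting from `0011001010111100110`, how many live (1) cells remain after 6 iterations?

15

0111010000111101110
0111000111111101110
0111011111111101110
0111011111111101110  (fixed point — unchanged through iteration 6)
count of 1: 15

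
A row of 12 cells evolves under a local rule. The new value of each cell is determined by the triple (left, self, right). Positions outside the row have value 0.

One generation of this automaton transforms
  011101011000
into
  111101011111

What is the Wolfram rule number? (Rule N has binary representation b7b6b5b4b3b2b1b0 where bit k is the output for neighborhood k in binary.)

position 2: 111 → 1  (bit 7 = 1)
position 3: 110 → 1  (bit 6 = 1)
position 4: 101 → 0  (bit 5 = 0)
position 9: 100 → 1  (bit 4 = 1)
position 1: 011 → 1  (bit 3 = 1)
position 5: 010 → 1  (bit 2 = 1)
position 0: 001 → 1  (bit 1 = 1)
position 10: 000 → 1  (bit 0 = 1)
bits b7..b0 = 11011111 = 223

223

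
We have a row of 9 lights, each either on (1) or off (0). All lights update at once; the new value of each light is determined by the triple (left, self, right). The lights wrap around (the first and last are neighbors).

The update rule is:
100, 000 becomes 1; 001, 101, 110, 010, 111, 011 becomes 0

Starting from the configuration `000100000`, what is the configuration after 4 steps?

110011111
001000000
100111111
010000000

010000000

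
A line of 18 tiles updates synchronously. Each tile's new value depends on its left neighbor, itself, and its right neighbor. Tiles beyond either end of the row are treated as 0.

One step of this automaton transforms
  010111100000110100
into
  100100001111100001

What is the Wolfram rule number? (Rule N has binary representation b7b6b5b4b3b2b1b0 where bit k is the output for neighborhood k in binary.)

11

position 4: 111 → 0  (bit 7 = 0)
position 6: 110 → 0  (bit 6 = 0)
position 2: 101 → 0  (bit 5 = 0)
position 7: 100 → 0  (bit 4 = 0)
position 3: 011 → 1  (bit 3 = 1)
position 1: 010 → 0  (bit 2 = 0)
position 0: 001 → 1  (bit 1 = 1)
position 8: 000 → 1  (bit 0 = 1)
bits b7..b0 = 00001011 = 11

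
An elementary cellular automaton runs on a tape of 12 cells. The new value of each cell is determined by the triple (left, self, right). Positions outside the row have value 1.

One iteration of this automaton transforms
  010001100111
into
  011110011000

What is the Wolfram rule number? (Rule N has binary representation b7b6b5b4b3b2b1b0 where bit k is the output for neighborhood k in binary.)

23

position 10: 111 → 0  (bit 7 = 0)
position 6: 110 → 0  (bit 6 = 0)
position 0: 101 → 0  (bit 5 = 0)
position 2: 100 → 1  (bit 4 = 1)
position 5: 011 → 0  (bit 3 = 0)
position 1: 010 → 1  (bit 2 = 1)
position 4: 001 → 1  (bit 1 = 1)
position 3: 000 → 1  (bit 0 = 1)
bits b7..b0 = 00010111 = 23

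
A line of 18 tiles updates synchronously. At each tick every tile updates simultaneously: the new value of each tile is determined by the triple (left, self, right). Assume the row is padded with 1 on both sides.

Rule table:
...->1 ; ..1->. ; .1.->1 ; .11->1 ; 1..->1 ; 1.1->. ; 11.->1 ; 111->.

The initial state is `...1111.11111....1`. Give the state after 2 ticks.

.1.11.1.111.1..1.1

tick 1: 11.1..1.1...1111.1
tick 2: .1.11.1.111.1..1.1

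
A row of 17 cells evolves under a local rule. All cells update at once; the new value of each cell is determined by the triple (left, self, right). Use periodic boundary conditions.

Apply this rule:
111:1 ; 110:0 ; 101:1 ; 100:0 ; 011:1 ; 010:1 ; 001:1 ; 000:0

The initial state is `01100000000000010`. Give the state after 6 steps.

step 1: 11000000000000110
step 2: 10000000000001101
step 3: 00000000000011011
step 4: 00000000000110110
step 5: 00000000001101100
step 6: 00000000011011000

00000000011011000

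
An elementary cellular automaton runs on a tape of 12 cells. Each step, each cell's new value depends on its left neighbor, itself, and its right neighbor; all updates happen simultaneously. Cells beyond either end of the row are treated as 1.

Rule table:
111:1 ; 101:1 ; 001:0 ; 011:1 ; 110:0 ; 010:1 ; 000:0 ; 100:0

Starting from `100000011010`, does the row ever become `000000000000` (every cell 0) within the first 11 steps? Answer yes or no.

000000010111
000000011111
000000011111  (fixed point — unchanged through step 11)
step 11 is 000000011111, still not uniform 0

no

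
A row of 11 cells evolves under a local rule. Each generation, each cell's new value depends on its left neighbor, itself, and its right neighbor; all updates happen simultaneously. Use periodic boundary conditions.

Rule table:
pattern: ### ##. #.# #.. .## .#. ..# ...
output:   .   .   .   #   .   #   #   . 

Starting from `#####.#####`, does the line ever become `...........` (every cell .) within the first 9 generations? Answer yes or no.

...........
all cells are . at generation 1

yes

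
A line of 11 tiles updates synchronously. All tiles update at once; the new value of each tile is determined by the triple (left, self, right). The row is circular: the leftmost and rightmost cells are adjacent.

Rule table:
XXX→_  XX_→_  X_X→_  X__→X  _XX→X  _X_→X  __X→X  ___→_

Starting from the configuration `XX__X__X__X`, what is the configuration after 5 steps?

_X___X__XX_

step 1: __XXXXXXXXX
step 2: XXX________
step 3: X__X______X
step 4: _XXXX____XX
step 5: _X___X__XX_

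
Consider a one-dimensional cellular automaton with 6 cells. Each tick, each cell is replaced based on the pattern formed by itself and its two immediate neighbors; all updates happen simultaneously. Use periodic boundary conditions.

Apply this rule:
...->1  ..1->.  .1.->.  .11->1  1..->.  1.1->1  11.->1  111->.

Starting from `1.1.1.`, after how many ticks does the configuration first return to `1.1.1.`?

.1.1.1
1.1.1.

2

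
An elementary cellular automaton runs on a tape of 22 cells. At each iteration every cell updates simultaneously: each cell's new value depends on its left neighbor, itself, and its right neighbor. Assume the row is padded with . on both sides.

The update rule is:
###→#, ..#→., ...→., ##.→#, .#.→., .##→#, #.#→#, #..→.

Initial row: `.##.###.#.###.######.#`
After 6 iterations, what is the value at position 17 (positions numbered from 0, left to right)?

.#######.############.
.####################.
.####################.  (fixed point — unchanged through iteration 6)
position 17 holds #

#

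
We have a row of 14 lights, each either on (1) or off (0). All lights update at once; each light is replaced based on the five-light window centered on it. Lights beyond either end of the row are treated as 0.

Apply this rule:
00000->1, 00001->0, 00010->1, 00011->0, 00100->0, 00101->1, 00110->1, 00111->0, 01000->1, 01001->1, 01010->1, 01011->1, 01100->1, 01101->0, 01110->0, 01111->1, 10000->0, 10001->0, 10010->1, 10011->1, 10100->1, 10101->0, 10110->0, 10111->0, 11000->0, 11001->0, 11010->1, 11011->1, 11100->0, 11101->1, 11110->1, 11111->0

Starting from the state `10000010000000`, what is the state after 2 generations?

11101010101010

01010101011111
11101010101010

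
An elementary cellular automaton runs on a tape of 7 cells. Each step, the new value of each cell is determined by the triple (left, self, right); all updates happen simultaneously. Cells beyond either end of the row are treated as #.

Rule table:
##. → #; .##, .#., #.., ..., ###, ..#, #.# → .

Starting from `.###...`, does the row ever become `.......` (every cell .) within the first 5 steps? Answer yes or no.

...#...
.......
all cells are . at step 2

yes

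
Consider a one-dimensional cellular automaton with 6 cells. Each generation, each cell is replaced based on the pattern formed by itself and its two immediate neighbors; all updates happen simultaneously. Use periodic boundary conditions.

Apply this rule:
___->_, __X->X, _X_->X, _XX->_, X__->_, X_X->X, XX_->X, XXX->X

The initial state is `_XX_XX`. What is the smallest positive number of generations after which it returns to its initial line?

3

X_XX_X
XX_XX_
_XX_XX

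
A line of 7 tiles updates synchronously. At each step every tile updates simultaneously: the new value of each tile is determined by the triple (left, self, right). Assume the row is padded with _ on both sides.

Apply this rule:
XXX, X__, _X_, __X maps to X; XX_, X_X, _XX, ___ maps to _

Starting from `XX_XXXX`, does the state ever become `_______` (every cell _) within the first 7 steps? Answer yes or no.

____XX_
___X__X
__XXXXX
_X_XXX_
XX__X_X
__XXX_X
_X_X__X
step 7 is _X_X__X, still not uniform _

no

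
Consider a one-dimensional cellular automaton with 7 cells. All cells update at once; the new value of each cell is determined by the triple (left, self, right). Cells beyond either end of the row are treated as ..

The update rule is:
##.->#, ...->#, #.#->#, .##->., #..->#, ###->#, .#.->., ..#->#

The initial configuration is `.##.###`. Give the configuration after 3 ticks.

#.##.##
.#.##.#
#.#.##.

#.#.##.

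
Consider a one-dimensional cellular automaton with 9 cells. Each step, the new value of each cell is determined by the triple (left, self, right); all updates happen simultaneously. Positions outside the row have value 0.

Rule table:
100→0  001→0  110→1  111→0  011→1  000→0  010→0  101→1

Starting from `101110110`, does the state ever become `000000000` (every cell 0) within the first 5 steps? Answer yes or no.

011011110
011110010
010010000
000000000
all cells are 0 at step 4

yes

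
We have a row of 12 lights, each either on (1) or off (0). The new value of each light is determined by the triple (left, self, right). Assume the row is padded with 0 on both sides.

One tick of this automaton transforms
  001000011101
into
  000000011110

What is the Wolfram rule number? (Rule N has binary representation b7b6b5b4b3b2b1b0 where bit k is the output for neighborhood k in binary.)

position 8: 111 → 1  (bit 7 = 1)
position 9: 110 → 1  (bit 6 = 1)
position 10: 101 → 1  (bit 5 = 1)
position 3: 100 → 0  (bit 4 = 0)
position 7: 011 → 1  (bit 3 = 1)
position 2: 010 → 0  (bit 2 = 0)
position 1: 001 → 0  (bit 1 = 0)
position 0: 000 → 0  (bit 0 = 0)
bits b7..b0 = 11101000 = 232

232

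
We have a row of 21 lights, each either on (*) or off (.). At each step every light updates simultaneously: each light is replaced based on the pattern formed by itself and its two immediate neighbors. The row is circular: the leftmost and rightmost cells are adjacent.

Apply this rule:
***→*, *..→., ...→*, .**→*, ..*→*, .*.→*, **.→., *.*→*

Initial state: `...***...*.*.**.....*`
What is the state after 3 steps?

***..*******..*****.*

.****..*******..*****
****..*******..*****.
***..*******..*****.*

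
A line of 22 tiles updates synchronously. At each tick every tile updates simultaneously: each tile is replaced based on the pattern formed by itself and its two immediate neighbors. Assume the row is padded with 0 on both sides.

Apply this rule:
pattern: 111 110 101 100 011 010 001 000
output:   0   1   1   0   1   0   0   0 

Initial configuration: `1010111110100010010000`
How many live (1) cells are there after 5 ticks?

0101100011000000000000
0011100011000000000000
0010100011000000000000
0001000011000000000000
0000000011000000000000
count of 1: 2

2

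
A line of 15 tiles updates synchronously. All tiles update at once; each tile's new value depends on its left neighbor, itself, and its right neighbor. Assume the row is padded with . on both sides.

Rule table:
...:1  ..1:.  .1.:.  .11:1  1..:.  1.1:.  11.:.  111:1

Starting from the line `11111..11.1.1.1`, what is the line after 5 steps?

step 1: 1111...1.......
step 2: 111..1...111111
step 3: 11.....1.11111.
step 4: 1..111...1111..
step 5: ...11..1.111..1

...11..1.111..1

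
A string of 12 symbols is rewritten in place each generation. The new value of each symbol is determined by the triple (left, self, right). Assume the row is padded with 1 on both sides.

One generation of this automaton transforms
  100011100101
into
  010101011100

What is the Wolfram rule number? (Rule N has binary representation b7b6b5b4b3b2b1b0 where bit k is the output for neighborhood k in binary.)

position 5: 111 → 1  (bit 7 = 1)
position 0: 110 → 0  (bit 6 = 0)
position 10: 101 → 0  (bit 5 = 0)
position 1: 100 → 1  (bit 4 = 1)
position 4: 011 → 0  (bit 3 = 0)
position 9: 010 → 1  (bit 2 = 1)
position 3: 001 → 1  (bit 1 = 1)
position 2: 000 → 0  (bit 0 = 0)
bits b7..b0 = 10010110 = 150

150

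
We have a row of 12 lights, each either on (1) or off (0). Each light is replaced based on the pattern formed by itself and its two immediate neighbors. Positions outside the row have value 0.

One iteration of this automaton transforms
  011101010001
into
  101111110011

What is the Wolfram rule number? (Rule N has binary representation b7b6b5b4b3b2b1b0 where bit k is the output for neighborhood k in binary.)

position 2: 111 → 1  (bit 7 = 1)
position 3: 110 → 1  (bit 6 = 1)
position 4: 101 → 1  (bit 5 = 1)
position 8: 100 → 0  (bit 4 = 0)
position 1: 011 → 0  (bit 3 = 0)
position 5: 010 → 1  (bit 2 = 1)
position 0: 001 → 1  (bit 1 = 1)
position 9: 000 → 0  (bit 0 = 0)
bits b7..b0 = 11100110 = 230

230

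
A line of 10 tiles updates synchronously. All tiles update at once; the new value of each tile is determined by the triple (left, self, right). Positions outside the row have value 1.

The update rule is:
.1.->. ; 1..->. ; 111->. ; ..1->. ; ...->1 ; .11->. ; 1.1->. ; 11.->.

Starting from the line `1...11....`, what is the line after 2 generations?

..1....11.
....11....

....11....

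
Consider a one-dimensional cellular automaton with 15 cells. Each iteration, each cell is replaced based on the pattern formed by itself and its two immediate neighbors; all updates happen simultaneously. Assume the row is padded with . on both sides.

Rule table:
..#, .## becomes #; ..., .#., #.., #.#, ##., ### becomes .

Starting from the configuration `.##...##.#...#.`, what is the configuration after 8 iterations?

.....#.........

##...##.....#..
#...##.....#...
...##.....#....
..##.....#.....
.##.....#......
##.....#.......
#.....#........
.....#.........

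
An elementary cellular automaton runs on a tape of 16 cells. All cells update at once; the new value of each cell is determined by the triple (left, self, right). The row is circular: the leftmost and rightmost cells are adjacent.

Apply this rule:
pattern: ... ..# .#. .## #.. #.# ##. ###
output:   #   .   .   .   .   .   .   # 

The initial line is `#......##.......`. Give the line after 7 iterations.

..####....#####.
#..##..##..###..
............#...
###########...##
##########..#..#
#########.......
.#######..#####.

.#######..#####.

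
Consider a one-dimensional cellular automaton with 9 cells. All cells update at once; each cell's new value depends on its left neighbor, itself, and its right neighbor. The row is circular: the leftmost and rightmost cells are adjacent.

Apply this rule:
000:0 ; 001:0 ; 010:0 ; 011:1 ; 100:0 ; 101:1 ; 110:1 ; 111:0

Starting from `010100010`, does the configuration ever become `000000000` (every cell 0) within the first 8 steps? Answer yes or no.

step 1: 001000000
step 2: 000000000
all cells are 0 at step 2

yes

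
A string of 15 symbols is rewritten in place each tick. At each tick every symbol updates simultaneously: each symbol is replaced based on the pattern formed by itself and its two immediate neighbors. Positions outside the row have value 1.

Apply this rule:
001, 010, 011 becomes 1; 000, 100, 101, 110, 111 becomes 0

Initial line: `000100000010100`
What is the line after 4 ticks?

010000110011001

tick 1: 001100000110101
tick 2: 011000001100101
tick 3: 010000011001101
tick 4: 010000110011001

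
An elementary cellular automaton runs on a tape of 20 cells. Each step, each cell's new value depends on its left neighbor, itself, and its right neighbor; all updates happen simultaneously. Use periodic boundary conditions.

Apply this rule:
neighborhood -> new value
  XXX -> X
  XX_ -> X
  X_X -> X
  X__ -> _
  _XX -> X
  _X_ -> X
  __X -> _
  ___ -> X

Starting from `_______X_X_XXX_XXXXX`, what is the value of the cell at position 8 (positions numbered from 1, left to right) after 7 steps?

X

step 1: _XXXXX_XXXXXXXXXXXXX
step 2: XXXXXXXXXXXXXXXXXXXX
step 3: XXXXXXXXXXXXXXXXXXXX  (fixed point — unchanged through step 7)
position 8 holds X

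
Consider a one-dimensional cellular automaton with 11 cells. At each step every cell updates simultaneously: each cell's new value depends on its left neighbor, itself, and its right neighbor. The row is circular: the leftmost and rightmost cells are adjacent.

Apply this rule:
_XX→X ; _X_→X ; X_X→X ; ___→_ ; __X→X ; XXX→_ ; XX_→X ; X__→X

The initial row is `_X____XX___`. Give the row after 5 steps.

XXX__XXXX__

XXX__XXXX__
X_XXXX__XXX
XXX__XXXX__  (repeats step 1; period 2)
step 5: XXX__XXXX__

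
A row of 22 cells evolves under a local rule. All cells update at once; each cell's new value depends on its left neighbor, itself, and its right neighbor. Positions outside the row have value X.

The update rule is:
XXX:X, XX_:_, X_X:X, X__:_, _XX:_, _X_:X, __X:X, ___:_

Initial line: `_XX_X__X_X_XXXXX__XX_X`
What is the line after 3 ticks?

X__XX_XXXXX_XXX__X__X_
__X__X_XXX_X_X__XX_XXX
_XX_XXX_X_XXXX_X__X_XX

_XX_XXX_X_XXXX_X__X_XX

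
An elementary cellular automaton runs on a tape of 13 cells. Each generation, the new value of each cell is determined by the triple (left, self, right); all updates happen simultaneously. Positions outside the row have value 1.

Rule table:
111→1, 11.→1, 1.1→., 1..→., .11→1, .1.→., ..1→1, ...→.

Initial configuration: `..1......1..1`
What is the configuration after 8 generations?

.1..111111111

generation 1: .1......1..11
generation 2: .......1..111
generation 3: ......1..1111
generation 4: .....1..11111
generation 5: ....1..111111
generation 6: ...1..1111111
generation 7: ..1..11111111
generation 8: .1..111111111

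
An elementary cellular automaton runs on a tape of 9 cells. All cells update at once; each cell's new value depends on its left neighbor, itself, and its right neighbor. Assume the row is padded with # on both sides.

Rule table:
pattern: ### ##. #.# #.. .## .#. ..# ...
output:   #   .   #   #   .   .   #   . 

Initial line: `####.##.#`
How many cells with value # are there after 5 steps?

4

###.#..#.
##.#.##.#
#.#.#..#.
.#.#.##.#
#.#.#..#.
count of #: 4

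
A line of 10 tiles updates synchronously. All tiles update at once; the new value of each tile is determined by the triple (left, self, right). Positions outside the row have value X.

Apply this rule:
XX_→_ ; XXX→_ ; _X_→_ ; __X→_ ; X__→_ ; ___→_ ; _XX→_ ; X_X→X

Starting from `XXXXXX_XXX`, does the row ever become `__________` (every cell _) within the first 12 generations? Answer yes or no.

yes

______X___
__________
all cells are _ at generation 2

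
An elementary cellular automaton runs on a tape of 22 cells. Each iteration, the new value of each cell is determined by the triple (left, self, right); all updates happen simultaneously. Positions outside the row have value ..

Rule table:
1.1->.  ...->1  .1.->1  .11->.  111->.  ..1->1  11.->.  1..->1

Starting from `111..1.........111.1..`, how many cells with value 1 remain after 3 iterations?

15

...111111111111....111
111............1111...
...111111111111....111
count of 1: 15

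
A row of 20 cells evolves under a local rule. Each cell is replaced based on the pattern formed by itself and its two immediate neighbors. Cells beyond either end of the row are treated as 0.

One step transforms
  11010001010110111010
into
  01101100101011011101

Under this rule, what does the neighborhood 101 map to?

At position 2 the neighborhood is 101; the next row has 1 there.

1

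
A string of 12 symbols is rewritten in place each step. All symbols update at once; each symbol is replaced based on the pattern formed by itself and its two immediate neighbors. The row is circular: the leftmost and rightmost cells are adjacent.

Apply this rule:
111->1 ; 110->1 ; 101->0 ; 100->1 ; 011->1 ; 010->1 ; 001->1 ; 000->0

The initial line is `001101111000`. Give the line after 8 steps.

011101111100
111101111110
111101111110  (fixed point — unchanged through step 8)

111101111110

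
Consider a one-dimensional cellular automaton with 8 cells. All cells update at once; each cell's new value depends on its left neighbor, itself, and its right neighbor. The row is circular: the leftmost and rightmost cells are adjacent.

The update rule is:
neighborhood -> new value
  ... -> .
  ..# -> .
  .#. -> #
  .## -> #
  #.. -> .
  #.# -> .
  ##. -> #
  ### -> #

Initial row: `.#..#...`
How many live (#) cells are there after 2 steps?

2

.#..#...  (fixed point — unchanged through step 2)
count of #: 2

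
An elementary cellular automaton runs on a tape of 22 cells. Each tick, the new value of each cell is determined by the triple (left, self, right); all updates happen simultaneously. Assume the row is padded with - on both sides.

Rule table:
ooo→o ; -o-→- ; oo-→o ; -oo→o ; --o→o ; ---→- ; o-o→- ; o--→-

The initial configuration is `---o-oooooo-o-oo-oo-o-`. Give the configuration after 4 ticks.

--ooooooooo-oooo-oo---

tick 1: --o--oooooo---oo-oo---
tick 2: -o--ooooooo--ooo-oo---
tick 3: o--oooooooo-oooo-oo---
tick 4: --ooooooooo-oooo-oo---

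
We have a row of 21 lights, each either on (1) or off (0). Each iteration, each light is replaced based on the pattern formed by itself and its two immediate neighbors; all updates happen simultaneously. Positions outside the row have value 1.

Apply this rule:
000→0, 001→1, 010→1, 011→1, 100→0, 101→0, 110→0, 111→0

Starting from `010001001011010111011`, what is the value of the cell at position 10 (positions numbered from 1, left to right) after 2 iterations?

0

iteration 1: 010011011010010100010
iteration 2: 010110010010110100110
position 10 holds 0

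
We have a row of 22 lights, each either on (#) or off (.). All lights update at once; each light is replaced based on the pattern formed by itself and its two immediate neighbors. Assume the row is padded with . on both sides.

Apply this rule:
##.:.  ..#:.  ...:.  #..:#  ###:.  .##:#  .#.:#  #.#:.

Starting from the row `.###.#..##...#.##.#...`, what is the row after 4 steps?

.#...##.#.#..#.#..##..
.##..#..#.##.#.##.#.#.
.#.#.##.#.#..#.#..#.##
.#.#.#..#.##.#.##.#.#.

.#.#.#..#.##.#.##.#.#.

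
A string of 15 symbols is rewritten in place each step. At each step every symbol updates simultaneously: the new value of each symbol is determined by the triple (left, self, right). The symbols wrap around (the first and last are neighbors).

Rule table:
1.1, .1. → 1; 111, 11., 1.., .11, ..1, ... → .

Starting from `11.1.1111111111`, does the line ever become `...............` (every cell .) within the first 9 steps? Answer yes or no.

yes

..111..........
...............
all cells are . at step 2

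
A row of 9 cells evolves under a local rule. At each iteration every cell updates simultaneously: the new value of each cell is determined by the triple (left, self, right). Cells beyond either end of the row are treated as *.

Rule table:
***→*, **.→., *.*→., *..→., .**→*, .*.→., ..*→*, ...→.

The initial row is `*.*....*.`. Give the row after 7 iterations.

......*..
.....*..*
....*..**
...*..***
..*..****
.*..*****
...******

...******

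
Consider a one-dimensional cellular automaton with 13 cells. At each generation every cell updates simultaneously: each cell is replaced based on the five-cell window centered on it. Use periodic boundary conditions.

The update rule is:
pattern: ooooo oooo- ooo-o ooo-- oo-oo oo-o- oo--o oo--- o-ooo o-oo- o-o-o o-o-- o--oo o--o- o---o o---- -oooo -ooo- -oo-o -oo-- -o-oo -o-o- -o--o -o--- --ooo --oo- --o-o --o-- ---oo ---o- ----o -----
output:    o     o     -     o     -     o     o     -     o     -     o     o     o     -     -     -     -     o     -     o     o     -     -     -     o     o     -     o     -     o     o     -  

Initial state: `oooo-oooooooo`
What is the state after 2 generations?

oooo--oo-oooo

generation 1: ooo--o-oooooo
generation 2: oooo--oo-oooo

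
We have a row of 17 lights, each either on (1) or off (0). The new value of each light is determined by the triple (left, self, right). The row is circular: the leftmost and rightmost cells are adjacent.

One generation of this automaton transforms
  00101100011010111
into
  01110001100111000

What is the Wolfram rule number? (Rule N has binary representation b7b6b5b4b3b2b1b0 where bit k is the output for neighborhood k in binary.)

39

position 15: 111 → 0  (bit 7 = 0)
position 5: 110 → 0  (bit 6 = 0)
position 3: 101 → 1  (bit 5 = 1)
position 0: 100 → 0  (bit 4 = 0)
position 4: 011 → 0  (bit 3 = 0)
position 2: 010 → 1  (bit 2 = 1)
position 1: 001 → 1  (bit 1 = 1)
position 7: 000 → 1  (bit 0 = 1)
bits b7..b0 = 00100111 = 39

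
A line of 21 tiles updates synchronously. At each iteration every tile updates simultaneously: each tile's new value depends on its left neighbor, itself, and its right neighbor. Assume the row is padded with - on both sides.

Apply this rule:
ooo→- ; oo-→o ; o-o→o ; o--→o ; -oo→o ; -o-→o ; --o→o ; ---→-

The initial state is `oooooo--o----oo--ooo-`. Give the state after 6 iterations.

iteration 1: o----ooooo--oooooo-oo
iteration 2: oo--oo---oooo----oooo
iteration 3: ooooooo-oo--oo--oo--o
iteration 4: o-----ooooooooooooooo
iteration 5: oo---oo-------------o
iteration 6: ooo-oooo-----------oo

ooo-oooo-----------oo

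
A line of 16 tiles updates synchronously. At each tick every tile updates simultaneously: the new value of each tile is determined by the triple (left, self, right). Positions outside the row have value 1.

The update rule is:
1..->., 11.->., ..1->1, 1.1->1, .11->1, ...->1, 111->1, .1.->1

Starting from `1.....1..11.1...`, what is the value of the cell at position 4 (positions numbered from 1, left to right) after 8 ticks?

..11111.11.11.11
.11111.11.11.111
11111.11.11.1111
1111.11.11.11111
111.11.11.111111
11.11.11.1111111
1.11.11.11111111
.11.11.111111111
position 4 holds .

.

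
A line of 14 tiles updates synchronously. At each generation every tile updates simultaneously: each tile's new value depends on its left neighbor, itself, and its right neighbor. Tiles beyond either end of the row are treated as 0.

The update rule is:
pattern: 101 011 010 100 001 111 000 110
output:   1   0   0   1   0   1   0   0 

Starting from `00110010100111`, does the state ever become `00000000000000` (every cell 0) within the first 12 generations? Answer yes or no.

yes

generation 1: 00001001010010
generation 2: 00000100101001
generation 3: 00000010010100
generation 4: 00000001001010
generation 5: 00000000100101
generation 6: 00000000010010
generation 7: 00000000001001
generation 8: 00000000000100
generation 9: 00000000000010
generation 10: 00000000000001
generation 11: 00000000000000
all cells are 0 at generation 11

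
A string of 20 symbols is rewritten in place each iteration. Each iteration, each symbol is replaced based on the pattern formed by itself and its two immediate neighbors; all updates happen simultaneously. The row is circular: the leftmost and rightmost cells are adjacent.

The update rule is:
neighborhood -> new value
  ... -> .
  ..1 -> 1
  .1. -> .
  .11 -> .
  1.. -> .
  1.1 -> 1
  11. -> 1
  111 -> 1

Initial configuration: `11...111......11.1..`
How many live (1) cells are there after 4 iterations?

iteration 1: .1..1.11.....1.11..1
iteration 2: 1..1.1.1....1.1.1.1.
iteration 3: ..1.1.1....1.1.1.1.1
iteration 4: .1.1.1....1.1.1.1.1.
count of 1: 8

8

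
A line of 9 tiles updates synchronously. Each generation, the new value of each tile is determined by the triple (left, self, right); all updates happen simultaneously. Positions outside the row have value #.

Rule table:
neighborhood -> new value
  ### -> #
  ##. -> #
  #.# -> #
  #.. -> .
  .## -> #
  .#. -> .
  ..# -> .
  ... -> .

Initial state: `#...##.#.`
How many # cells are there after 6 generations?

6

#...###.#
#...#####
#...#####  (fixed point — unchanged through generation 6)
count of #: 6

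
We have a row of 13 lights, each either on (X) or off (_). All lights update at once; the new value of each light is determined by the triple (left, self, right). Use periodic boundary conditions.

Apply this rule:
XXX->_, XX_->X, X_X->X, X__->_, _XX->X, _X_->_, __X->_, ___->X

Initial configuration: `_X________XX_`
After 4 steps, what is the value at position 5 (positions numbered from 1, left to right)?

step 1: ___XXXXXX_XX_
step 2: XX_X____XXXX_
step 3: XXX__XX_X__XX
step 4: __X__XXX___X_
position 5 holds _

_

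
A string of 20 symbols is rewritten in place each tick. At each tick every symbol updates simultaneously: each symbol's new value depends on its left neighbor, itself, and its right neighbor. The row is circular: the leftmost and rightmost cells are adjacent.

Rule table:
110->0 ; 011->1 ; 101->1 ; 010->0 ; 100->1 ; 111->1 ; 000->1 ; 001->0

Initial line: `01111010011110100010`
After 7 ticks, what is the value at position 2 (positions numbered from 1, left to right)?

1

01110101011101011001
11101010111010110100
11010101110101101010
10101011101011010101
01010111010110101011
10101110101101010110
01011101011010101101
position 2 holds 1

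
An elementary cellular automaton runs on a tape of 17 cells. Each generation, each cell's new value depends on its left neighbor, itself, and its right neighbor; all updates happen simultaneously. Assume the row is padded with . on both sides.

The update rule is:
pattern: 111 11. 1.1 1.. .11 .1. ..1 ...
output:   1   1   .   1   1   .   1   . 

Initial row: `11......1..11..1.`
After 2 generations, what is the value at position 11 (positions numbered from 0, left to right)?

111....1.111111.1
1111..1..111111..
position 11 holds 1

1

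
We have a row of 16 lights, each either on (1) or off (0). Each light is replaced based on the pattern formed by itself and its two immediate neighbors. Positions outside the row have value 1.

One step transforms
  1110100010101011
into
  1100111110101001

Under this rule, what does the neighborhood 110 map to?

0

At position 2 the neighborhood is 110; the next row has 0 there.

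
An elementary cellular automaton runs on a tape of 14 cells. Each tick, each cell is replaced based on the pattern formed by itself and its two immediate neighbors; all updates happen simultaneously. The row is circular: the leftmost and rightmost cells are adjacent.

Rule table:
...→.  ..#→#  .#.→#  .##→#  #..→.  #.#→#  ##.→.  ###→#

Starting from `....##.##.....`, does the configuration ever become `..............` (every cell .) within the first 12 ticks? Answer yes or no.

no

tick 1: ...##.##......
tick 2: ..##.##.......
tick 3: .##.##........
tick 4: ##.##.........
tick 5: #.##.........#
tick 6: .##.........##
tick 7: ##.........##.
tick 8: #.........##.#
tick 9: .........##.##
tick 10: ........##.##.
tick 11: .......##.##..
tick 12: ......##.##...
tick 12 is ......##.##..., still not uniform .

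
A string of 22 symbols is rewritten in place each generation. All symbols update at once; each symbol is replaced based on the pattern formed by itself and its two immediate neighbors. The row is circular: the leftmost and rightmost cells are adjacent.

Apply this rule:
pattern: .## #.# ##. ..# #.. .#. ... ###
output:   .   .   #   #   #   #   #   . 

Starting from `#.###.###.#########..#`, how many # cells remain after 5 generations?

4

#...#...#.........###.
##################..#.
.................####.
#################...##
................####..
count of #: 4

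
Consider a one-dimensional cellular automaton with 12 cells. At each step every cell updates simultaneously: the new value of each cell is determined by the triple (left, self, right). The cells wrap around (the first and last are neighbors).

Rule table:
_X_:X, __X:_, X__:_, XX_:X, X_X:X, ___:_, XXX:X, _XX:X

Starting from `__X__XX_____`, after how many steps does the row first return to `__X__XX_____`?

1

__X__XX_____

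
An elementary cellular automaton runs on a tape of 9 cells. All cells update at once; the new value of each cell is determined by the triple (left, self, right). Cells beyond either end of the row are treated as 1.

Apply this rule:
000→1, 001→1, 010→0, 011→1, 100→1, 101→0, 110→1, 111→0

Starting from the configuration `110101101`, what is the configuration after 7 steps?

111001111

010001101
001111101
111000101
001111001
111001111
001111000
111001111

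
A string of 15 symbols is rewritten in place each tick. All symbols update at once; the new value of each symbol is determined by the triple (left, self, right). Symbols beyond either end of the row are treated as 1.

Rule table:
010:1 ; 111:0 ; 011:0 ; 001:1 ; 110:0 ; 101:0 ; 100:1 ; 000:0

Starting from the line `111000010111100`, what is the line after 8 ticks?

000100110000011
101111001000100
000000111101111
100001000000000
010011100000001
011100010000010
000010111000110
100110000101000

100110000101000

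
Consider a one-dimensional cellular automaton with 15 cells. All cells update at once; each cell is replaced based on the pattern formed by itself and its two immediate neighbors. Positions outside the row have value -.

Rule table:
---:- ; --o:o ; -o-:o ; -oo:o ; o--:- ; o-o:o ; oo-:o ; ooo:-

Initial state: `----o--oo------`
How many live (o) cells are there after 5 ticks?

---oo-ooo------
--ooooo-o------
-oo---ooo------
ooo--oo-o------
o-o-ooooo------
count of o: 7

7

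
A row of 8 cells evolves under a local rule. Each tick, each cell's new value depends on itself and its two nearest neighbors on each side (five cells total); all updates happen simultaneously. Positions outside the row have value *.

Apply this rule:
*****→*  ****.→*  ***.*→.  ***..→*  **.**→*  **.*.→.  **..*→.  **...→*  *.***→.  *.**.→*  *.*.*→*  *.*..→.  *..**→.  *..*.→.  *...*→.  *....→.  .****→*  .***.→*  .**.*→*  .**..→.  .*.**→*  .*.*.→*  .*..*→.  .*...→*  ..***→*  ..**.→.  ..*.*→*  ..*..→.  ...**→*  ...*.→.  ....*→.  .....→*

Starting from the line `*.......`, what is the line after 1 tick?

**.***.*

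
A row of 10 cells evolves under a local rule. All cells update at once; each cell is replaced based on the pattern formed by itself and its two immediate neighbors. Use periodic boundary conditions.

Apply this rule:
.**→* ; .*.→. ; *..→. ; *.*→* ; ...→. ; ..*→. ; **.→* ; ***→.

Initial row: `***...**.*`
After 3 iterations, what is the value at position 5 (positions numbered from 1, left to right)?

..*...****
......*..*
..........
position 5 holds .

.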